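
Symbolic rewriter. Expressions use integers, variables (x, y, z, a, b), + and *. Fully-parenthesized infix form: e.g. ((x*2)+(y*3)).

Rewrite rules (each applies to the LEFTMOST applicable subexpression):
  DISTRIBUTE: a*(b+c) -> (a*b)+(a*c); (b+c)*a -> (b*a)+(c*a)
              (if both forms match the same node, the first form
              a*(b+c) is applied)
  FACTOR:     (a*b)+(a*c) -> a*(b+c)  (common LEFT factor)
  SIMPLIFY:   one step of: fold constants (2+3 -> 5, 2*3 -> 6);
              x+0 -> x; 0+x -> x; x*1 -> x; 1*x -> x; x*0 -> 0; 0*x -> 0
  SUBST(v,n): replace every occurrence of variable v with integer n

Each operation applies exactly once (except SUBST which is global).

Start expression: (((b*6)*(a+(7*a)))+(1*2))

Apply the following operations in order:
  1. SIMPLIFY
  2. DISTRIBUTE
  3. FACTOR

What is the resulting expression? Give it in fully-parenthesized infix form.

Start: (((b*6)*(a+(7*a)))+(1*2))
Apply SIMPLIFY at R (target: (1*2)): (((b*6)*(a+(7*a)))+(1*2)) -> (((b*6)*(a+(7*a)))+2)
Apply DISTRIBUTE at L (target: ((b*6)*(a+(7*a)))): (((b*6)*(a+(7*a)))+2) -> ((((b*6)*a)+((b*6)*(7*a)))+2)
Apply FACTOR at L (target: (((b*6)*a)+((b*6)*(7*a)))): ((((b*6)*a)+((b*6)*(7*a)))+2) -> (((b*6)*(a+(7*a)))+2)

Answer: (((b*6)*(a+(7*a)))+2)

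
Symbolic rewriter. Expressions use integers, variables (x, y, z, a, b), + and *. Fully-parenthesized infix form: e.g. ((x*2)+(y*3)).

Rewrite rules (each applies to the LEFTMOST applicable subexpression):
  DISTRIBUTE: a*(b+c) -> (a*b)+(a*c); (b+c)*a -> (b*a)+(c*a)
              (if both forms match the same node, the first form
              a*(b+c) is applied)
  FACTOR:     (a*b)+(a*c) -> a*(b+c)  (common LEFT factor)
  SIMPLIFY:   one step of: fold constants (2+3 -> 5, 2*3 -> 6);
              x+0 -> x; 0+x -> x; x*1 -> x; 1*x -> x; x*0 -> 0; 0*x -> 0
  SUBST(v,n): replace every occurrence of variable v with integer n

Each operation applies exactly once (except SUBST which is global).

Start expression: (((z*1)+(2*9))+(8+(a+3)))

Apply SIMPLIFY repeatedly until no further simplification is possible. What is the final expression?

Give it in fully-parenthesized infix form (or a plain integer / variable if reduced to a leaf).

Start: (((z*1)+(2*9))+(8+(a+3)))
Step 1: at LL: (z*1) -> z; overall: (((z*1)+(2*9))+(8+(a+3))) -> ((z+(2*9))+(8+(a+3)))
Step 2: at LR: (2*9) -> 18; overall: ((z+(2*9))+(8+(a+3))) -> ((z+18)+(8+(a+3)))
Fixed point: ((z+18)+(8+(a+3)))

Answer: ((z+18)+(8+(a+3)))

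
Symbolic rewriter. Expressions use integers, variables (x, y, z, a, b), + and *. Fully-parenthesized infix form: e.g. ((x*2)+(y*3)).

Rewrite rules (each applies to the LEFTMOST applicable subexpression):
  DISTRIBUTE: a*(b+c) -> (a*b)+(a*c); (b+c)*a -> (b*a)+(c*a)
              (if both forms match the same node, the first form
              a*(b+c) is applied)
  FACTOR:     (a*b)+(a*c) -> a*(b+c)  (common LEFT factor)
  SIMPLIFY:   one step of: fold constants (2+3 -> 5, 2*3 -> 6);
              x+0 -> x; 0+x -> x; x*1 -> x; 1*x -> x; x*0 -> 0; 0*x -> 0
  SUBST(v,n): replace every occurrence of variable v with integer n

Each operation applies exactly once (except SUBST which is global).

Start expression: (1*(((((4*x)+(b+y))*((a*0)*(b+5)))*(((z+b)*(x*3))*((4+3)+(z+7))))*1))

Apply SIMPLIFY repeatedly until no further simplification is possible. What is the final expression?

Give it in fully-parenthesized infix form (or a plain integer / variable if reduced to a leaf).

Start: (1*(((((4*x)+(b+y))*((a*0)*(b+5)))*(((z+b)*(x*3))*((4+3)+(z+7))))*1))
Step 1: at root: (1*(((((4*x)+(b+y))*((a*0)*(b+5)))*(((z+b)*(x*3))*((4+3)+(z+7))))*1)) -> (((((4*x)+(b+y))*((a*0)*(b+5)))*(((z+b)*(x*3))*((4+3)+(z+7))))*1); overall: (1*(((((4*x)+(b+y))*((a*0)*(b+5)))*(((z+b)*(x*3))*((4+3)+(z+7))))*1)) -> (((((4*x)+(b+y))*((a*0)*(b+5)))*(((z+b)*(x*3))*((4+3)+(z+7))))*1)
Step 2: at root: (((((4*x)+(b+y))*((a*0)*(b+5)))*(((z+b)*(x*3))*((4+3)+(z+7))))*1) -> ((((4*x)+(b+y))*((a*0)*(b+5)))*(((z+b)*(x*3))*((4+3)+(z+7)))); overall: (((((4*x)+(b+y))*((a*0)*(b+5)))*(((z+b)*(x*3))*((4+3)+(z+7))))*1) -> ((((4*x)+(b+y))*((a*0)*(b+5)))*(((z+b)*(x*3))*((4+3)+(z+7))))
Step 3: at LRL: (a*0) -> 0; overall: ((((4*x)+(b+y))*((a*0)*(b+5)))*(((z+b)*(x*3))*((4+3)+(z+7)))) -> ((((4*x)+(b+y))*(0*(b+5)))*(((z+b)*(x*3))*((4+3)+(z+7))))
Step 4: at LR: (0*(b+5)) -> 0; overall: ((((4*x)+(b+y))*(0*(b+5)))*(((z+b)*(x*3))*((4+3)+(z+7)))) -> ((((4*x)+(b+y))*0)*(((z+b)*(x*3))*((4+3)+(z+7))))
Step 5: at L: (((4*x)+(b+y))*0) -> 0; overall: ((((4*x)+(b+y))*0)*(((z+b)*(x*3))*((4+3)+(z+7)))) -> (0*(((z+b)*(x*3))*((4+3)+(z+7))))
Step 6: at root: (0*(((z+b)*(x*3))*((4+3)+(z+7)))) -> 0; overall: (0*(((z+b)*(x*3))*((4+3)+(z+7)))) -> 0
Fixed point: 0

Answer: 0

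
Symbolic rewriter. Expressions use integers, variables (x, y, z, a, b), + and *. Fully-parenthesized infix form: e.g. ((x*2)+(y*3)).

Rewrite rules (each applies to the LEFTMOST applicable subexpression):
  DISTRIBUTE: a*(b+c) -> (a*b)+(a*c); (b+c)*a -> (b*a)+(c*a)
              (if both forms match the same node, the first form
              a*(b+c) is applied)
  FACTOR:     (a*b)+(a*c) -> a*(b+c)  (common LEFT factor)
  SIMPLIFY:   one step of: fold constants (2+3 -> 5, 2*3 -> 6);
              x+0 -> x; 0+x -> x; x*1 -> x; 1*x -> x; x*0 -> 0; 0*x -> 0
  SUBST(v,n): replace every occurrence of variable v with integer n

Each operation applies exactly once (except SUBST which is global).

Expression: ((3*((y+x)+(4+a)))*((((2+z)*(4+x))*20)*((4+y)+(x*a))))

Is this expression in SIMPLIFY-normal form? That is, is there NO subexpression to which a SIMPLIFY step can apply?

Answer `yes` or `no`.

Answer: yes

Derivation:
Expression: ((3*((y+x)+(4+a)))*((((2+z)*(4+x))*20)*((4+y)+(x*a))))
Scanning for simplifiable subexpressions (pre-order)...
  at root: ((3*((y+x)+(4+a)))*((((2+z)*(4+x))*20)*((4+y)+(x*a)))) (not simplifiable)
  at L: (3*((y+x)+(4+a))) (not simplifiable)
  at LR: ((y+x)+(4+a)) (not simplifiable)
  at LRL: (y+x) (not simplifiable)
  at LRR: (4+a) (not simplifiable)
  at R: ((((2+z)*(4+x))*20)*((4+y)+(x*a))) (not simplifiable)
  at RL: (((2+z)*(4+x))*20) (not simplifiable)
  at RLL: ((2+z)*(4+x)) (not simplifiable)
  at RLLL: (2+z) (not simplifiable)
  at RLLR: (4+x) (not simplifiable)
  at RR: ((4+y)+(x*a)) (not simplifiable)
  at RRL: (4+y) (not simplifiable)
  at RRR: (x*a) (not simplifiable)
Result: no simplifiable subexpression found -> normal form.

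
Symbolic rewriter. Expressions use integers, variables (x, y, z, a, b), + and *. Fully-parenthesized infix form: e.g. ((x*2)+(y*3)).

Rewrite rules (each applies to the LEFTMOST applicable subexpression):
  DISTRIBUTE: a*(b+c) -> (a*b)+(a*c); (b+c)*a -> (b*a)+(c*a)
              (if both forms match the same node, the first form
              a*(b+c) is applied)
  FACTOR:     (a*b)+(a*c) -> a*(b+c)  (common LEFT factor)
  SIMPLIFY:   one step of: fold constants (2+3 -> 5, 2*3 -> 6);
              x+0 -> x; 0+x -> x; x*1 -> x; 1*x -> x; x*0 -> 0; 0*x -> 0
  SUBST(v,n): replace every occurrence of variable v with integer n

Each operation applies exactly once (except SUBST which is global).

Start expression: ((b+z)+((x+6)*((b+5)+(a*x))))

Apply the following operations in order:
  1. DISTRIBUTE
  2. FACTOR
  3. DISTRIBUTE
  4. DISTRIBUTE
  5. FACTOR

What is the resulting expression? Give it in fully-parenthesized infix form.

Answer: ((b+z)+(((x+6)*(b+5))+((x+6)*(a*x))))

Derivation:
Start: ((b+z)+((x+6)*((b+5)+(a*x))))
Apply DISTRIBUTE at R (target: ((x+6)*((b+5)+(a*x)))): ((b+z)+((x+6)*((b+5)+(a*x)))) -> ((b+z)+(((x+6)*(b+5))+((x+6)*(a*x))))
Apply FACTOR at R (target: (((x+6)*(b+5))+((x+6)*(a*x)))): ((b+z)+(((x+6)*(b+5))+((x+6)*(a*x)))) -> ((b+z)+((x+6)*((b+5)+(a*x))))
Apply DISTRIBUTE at R (target: ((x+6)*((b+5)+(a*x)))): ((b+z)+((x+6)*((b+5)+(a*x)))) -> ((b+z)+(((x+6)*(b+5))+((x+6)*(a*x))))
Apply DISTRIBUTE at RL (target: ((x+6)*(b+5))): ((b+z)+(((x+6)*(b+5))+((x+6)*(a*x)))) -> ((b+z)+((((x+6)*b)+((x+6)*5))+((x+6)*(a*x))))
Apply FACTOR at RL (target: (((x+6)*b)+((x+6)*5))): ((b+z)+((((x+6)*b)+((x+6)*5))+((x+6)*(a*x)))) -> ((b+z)+(((x+6)*(b+5))+((x+6)*(a*x))))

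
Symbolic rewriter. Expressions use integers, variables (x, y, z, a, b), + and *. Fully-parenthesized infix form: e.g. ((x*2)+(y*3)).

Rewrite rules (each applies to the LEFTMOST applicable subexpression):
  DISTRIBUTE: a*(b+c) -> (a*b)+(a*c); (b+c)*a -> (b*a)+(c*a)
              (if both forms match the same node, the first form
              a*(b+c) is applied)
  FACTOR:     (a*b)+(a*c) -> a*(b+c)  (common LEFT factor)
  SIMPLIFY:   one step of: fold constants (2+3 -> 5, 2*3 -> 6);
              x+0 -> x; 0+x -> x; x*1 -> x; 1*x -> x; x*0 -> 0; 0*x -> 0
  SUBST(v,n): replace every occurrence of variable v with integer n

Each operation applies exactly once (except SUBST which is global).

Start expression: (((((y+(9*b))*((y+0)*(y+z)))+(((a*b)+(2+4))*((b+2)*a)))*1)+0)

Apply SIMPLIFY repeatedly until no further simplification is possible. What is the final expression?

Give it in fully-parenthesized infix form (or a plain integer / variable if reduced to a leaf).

Answer: (((y+(9*b))*(y*(y+z)))+(((a*b)+6)*((b+2)*a)))

Derivation:
Start: (((((y+(9*b))*((y+0)*(y+z)))+(((a*b)+(2+4))*((b+2)*a)))*1)+0)
Step 1: at root: (((((y+(9*b))*((y+0)*(y+z)))+(((a*b)+(2+4))*((b+2)*a)))*1)+0) -> ((((y+(9*b))*((y+0)*(y+z)))+(((a*b)+(2+4))*((b+2)*a)))*1); overall: (((((y+(9*b))*((y+0)*(y+z)))+(((a*b)+(2+4))*((b+2)*a)))*1)+0) -> ((((y+(9*b))*((y+0)*(y+z)))+(((a*b)+(2+4))*((b+2)*a)))*1)
Step 2: at root: ((((y+(9*b))*((y+0)*(y+z)))+(((a*b)+(2+4))*((b+2)*a)))*1) -> (((y+(9*b))*((y+0)*(y+z)))+(((a*b)+(2+4))*((b+2)*a))); overall: ((((y+(9*b))*((y+0)*(y+z)))+(((a*b)+(2+4))*((b+2)*a)))*1) -> (((y+(9*b))*((y+0)*(y+z)))+(((a*b)+(2+4))*((b+2)*a)))
Step 3: at LRL: (y+0) -> y; overall: (((y+(9*b))*((y+0)*(y+z)))+(((a*b)+(2+4))*((b+2)*a))) -> (((y+(9*b))*(y*(y+z)))+(((a*b)+(2+4))*((b+2)*a)))
Step 4: at RLR: (2+4) -> 6; overall: (((y+(9*b))*(y*(y+z)))+(((a*b)+(2+4))*((b+2)*a))) -> (((y+(9*b))*(y*(y+z)))+(((a*b)+6)*((b+2)*a)))
Fixed point: (((y+(9*b))*(y*(y+z)))+(((a*b)+6)*((b+2)*a)))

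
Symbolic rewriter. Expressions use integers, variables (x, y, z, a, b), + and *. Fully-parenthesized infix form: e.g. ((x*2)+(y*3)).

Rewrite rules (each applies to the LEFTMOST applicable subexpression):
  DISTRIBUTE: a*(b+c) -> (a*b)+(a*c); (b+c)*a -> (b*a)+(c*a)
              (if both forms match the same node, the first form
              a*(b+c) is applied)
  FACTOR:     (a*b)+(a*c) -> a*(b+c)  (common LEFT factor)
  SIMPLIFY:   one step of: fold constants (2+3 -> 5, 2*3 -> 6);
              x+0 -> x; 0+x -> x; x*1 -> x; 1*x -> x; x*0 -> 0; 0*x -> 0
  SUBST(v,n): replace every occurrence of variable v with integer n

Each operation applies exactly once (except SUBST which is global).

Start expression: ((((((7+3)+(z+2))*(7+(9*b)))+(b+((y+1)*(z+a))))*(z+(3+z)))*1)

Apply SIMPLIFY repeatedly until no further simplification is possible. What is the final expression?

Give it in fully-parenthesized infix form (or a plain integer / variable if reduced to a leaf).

Start: ((((((7+3)+(z+2))*(7+(9*b)))+(b+((y+1)*(z+a))))*(z+(3+z)))*1)
Step 1: at root: ((((((7+3)+(z+2))*(7+(9*b)))+(b+((y+1)*(z+a))))*(z+(3+z)))*1) -> (((((7+3)+(z+2))*(7+(9*b)))+(b+((y+1)*(z+a))))*(z+(3+z))); overall: ((((((7+3)+(z+2))*(7+(9*b)))+(b+((y+1)*(z+a))))*(z+(3+z)))*1) -> (((((7+3)+(z+2))*(7+(9*b)))+(b+((y+1)*(z+a))))*(z+(3+z)))
Step 2: at LLLL: (7+3) -> 10; overall: (((((7+3)+(z+2))*(7+(9*b)))+(b+((y+1)*(z+a))))*(z+(3+z))) -> ((((10+(z+2))*(7+(9*b)))+(b+((y+1)*(z+a))))*(z+(3+z)))
Fixed point: ((((10+(z+2))*(7+(9*b)))+(b+((y+1)*(z+a))))*(z+(3+z)))

Answer: ((((10+(z+2))*(7+(9*b)))+(b+((y+1)*(z+a))))*(z+(3+z)))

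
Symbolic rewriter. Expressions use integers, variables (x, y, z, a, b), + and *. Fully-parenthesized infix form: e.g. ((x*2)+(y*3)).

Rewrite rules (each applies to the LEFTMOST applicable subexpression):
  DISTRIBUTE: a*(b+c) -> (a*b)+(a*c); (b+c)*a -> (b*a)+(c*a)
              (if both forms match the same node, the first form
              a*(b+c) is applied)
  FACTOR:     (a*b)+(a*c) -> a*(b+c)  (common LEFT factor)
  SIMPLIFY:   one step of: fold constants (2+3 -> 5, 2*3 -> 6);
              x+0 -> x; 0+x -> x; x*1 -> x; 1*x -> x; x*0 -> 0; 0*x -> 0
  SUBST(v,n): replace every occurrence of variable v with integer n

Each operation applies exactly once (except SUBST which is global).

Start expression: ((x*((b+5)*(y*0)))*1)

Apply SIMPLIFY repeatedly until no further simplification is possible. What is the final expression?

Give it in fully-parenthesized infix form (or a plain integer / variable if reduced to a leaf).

Start: ((x*((b+5)*(y*0)))*1)
Step 1: at root: ((x*((b+5)*(y*0)))*1) -> (x*((b+5)*(y*0))); overall: ((x*((b+5)*(y*0)))*1) -> (x*((b+5)*(y*0)))
Step 2: at RR: (y*0) -> 0; overall: (x*((b+5)*(y*0))) -> (x*((b+5)*0))
Step 3: at R: ((b+5)*0) -> 0; overall: (x*((b+5)*0)) -> (x*0)
Step 4: at root: (x*0) -> 0; overall: (x*0) -> 0
Fixed point: 0

Answer: 0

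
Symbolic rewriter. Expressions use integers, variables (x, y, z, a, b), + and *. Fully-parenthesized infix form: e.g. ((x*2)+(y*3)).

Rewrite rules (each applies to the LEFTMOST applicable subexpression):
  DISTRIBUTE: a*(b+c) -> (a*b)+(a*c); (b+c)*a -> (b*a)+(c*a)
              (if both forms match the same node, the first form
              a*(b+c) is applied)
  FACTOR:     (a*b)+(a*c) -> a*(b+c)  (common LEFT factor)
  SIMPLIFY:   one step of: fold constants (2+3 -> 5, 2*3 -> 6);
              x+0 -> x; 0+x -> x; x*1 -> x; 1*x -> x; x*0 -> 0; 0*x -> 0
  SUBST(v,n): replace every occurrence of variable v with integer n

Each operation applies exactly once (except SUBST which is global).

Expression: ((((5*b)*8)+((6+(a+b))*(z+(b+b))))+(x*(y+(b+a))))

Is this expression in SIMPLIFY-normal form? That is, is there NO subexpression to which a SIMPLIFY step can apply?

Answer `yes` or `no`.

Answer: yes

Derivation:
Expression: ((((5*b)*8)+((6+(a+b))*(z+(b+b))))+(x*(y+(b+a))))
Scanning for simplifiable subexpressions (pre-order)...
  at root: ((((5*b)*8)+((6+(a+b))*(z+(b+b))))+(x*(y+(b+a)))) (not simplifiable)
  at L: (((5*b)*8)+((6+(a+b))*(z+(b+b)))) (not simplifiable)
  at LL: ((5*b)*8) (not simplifiable)
  at LLL: (5*b) (not simplifiable)
  at LR: ((6+(a+b))*(z+(b+b))) (not simplifiable)
  at LRL: (6+(a+b)) (not simplifiable)
  at LRLR: (a+b) (not simplifiable)
  at LRR: (z+(b+b)) (not simplifiable)
  at LRRR: (b+b) (not simplifiable)
  at R: (x*(y+(b+a))) (not simplifiable)
  at RR: (y+(b+a)) (not simplifiable)
  at RRR: (b+a) (not simplifiable)
Result: no simplifiable subexpression found -> normal form.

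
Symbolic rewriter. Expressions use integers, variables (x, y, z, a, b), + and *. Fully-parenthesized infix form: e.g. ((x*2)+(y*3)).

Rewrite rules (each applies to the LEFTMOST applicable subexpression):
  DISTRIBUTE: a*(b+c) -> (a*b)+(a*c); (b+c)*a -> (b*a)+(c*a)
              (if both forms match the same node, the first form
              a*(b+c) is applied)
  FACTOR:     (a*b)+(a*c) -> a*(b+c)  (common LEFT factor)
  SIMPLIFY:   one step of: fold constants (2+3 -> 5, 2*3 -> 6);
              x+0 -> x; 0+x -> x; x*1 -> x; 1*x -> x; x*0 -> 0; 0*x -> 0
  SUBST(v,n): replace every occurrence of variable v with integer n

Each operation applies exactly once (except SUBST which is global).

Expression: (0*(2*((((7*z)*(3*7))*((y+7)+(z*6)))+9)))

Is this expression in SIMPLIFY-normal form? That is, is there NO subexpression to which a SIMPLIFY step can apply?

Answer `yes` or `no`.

Expression: (0*(2*((((7*z)*(3*7))*((y+7)+(z*6)))+9)))
Scanning for simplifiable subexpressions (pre-order)...
  at root: (0*(2*((((7*z)*(3*7))*((y+7)+(z*6)))+9))) (SIMPLIFIABLE)
  at R: (2*((((7*z)*(3*7))*((y+7)+(z*6)))+9)) (not simplifiable)
  at RR: ((((7*z)*(3*7))*((y+7)+(z*6)))+9) (not simplifiable)
  at RRL: (((7*z)*(3*7))*((y+7)+(z*6))) (not simplifiable)
  at RRLL: ((7*z)*(3*7)) (not simplifiable)
  at RRLLL: (7*z) (not simplifiable)
  at RRLLR: (3*7) (SIMPLIFIABLE)
  at RRLR: ((y+7)+(z*6)) (not simplifiable)
  at RRLRL: (y+7) (not simplifiable)
  at RRLRR: (z*6) (not simplifiable)
Found simplifiable subexpr at path root: (0*(2*((((7*z)*(3*7))*((y+7)+(z*6)))+9)))
One SIMPLIFY step would give: 0
-> NOT in normal form.

Answer: no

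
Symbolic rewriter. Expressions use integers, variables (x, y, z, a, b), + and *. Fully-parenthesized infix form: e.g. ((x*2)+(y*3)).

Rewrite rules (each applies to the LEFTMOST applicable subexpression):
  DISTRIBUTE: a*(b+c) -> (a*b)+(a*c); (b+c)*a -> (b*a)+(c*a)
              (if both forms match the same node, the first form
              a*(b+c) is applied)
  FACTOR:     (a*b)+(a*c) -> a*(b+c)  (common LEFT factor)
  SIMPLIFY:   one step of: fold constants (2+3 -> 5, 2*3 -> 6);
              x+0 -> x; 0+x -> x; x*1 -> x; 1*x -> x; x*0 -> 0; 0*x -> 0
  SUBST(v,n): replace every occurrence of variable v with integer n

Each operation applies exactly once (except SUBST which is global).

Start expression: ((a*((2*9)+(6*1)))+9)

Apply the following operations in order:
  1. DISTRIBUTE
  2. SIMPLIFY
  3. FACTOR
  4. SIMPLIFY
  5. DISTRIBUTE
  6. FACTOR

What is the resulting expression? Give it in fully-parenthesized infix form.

Start: ((a*((2*9)+(6*1)))+9)
Apply DISTRIBUTE at L (target: (a*((2*9)+(6*1)))): ((a*((2*9)+(6*1)))+9) -> (((a*(2*9))+(a*(6*1)))+9)
Apply SIMPLIFY at LLR (target: (2*9)): (((a*(2*9))+(a*(6*1)))+9) -> (((a*18)+(a*(6*1)))+9)
Apply FACTOR at L (target: ((a*18)+(a*(6*1)))): (((a*18)+(a*(6*1)))+9) -> ((a*(18+(6*1)))+9)
Apply SIMPLIFY at LRR (target: (6*1)): ((a*(18+(6*1)))+9) -> ((a*(18+6))+9)
Apply DISTRIBUTE at L (target: (a*(18+6))): ((a*(18+6))+9) -> (((a*18)+(a*6))+9)
Apply FACTOR at L (target: ((a*18)+(a*6))): (((a*18)+(a*6))+9) -> ((a*(18+6))+9)

Answer: ((a*(18+6))+9)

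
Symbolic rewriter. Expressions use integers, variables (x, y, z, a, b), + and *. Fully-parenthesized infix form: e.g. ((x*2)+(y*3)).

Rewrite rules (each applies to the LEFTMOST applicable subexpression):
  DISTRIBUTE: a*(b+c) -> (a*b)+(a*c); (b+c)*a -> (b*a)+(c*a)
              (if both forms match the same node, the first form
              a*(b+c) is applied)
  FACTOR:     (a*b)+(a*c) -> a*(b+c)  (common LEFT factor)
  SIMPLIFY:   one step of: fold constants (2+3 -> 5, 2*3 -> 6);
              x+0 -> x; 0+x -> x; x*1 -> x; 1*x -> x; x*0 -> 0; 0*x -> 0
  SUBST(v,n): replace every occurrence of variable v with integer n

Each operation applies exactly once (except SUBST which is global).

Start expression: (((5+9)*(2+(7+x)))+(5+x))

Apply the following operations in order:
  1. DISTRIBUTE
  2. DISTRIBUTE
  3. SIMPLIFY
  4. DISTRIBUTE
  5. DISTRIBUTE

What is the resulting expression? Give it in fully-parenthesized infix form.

Answer: (((10+(9*2))+(((5*7)+(9*7))+((5+9)*x)))+(5+x))

Derivation:
Start: (((5+9)*(2+(7+x)))+(5+x))
Apply DISTRIBUTE at L (target: ((5+9)*(2+(7+x)))): (((5+9)*(2+(7+x)))+(5+x)) -> ((((5+9)*2)+((5+9)*(7+x)))+(5+x))
Apply DISTRIBUTE at LL (target: ((5+9)*2)): ((((5+9)*2)+((5+9)*(7+x)))+(5+x)) -> ((((5*2)+(9*2))+((5+9)*(7+x)))+(5+x))
Apply SIMPLIFY at LLL (target: (5*2)): ((((5*2)+(9*2))+((5+9)*(7+x)))+(5+x)) -> (((10+(9*2))+((5+9)*(7+x)))+(5+x))
Apply DISTRIBUTE at LR (target: ((5+9)*(7+x))): (((10+(9*2))+((5+9)*(7+x)))+(5+x)) -> (((10+(9*2))+(((5+9)*7)+((5+9)*x)))+(5+x))
Apply DISTRIBUTE at LRL (target: ((5+9)*7)): (((10+(9*2))+(((5+9)*7)+((5+9)*x)))+(5+x)) -> (((10+(9*2))+(((5*7)+(9*7))+((5+9)*x)))+(5+x))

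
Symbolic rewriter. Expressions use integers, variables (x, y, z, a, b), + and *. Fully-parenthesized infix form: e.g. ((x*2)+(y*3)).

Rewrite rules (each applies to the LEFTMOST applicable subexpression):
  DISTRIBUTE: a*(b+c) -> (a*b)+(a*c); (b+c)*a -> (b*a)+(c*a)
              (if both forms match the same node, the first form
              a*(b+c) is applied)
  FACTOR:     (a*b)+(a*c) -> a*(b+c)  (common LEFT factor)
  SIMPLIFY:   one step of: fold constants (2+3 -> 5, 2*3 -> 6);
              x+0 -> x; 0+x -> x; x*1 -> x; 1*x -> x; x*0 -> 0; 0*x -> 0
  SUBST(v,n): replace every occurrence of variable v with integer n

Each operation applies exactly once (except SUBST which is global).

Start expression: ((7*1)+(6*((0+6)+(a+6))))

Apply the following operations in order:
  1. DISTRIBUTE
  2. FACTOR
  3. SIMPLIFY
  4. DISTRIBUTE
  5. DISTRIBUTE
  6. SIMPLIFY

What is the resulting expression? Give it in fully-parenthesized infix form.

Start: ((7*1)+(6*((0+6)+(a+6))))
Apply DISTRIBUTE at R (target: (6*((0+6)+(a+6)))): ((7*1)+(6*((0+6)+(a+6)))) -> ((7*1)+((6*(0+6))+(6*(a+6))))
Apply FACTOR at R (target: ((6*(0+6))+(6*(a+6)))): ((7*1)+((6*(0+6))+(6*(a+6)))) -> ((7*1)+(6*((0+6)+(a+6))))
Apply SIMPLIFY at L (target: (7*1)): ((7*1)+(6*((0+6)+(a+6)))) -> (7+(6*((0+6)+(a+6))))
Apply DISTRIBUTE at R (target: (6*((0+6)+(a+6)))): (7+(6*((0+6)+(a+6)))) -> (7+((6*(0+6))+(6*(a+6))))
Apply DISTRIBUTE at RL (target: (6*(0+6))): (7+((6*(0+6))+(6*(a+6)))) -> (7+(((6*0)+(6*6))+(6*(a+6))))
Apply SIMPLIFY at RLL (target: (6*0)): (7+(((6*0)+(6*6))+(6*(a+6)))) -> (7+((0+(6*6))+(6*(a+6))))

Answer: (7+((0+(6*6))+(6*(a+6))))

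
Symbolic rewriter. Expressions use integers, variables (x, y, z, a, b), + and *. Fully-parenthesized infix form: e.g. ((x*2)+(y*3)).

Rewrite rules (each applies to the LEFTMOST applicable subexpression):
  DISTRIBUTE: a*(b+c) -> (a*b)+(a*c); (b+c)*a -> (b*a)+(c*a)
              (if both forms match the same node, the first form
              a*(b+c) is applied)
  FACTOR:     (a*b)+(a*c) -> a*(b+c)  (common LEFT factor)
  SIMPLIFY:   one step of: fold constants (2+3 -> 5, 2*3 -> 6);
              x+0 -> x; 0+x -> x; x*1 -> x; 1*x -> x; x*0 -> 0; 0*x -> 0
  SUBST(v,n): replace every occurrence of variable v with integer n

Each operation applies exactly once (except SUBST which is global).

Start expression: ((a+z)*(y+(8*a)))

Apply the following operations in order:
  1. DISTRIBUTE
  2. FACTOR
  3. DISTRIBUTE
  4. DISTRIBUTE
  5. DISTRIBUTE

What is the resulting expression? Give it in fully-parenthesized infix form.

Start: ((a+z)*(y+(8*a)))
Apply DISTRIBUTE at root (target: ((a+z)*(y+(8*a)))): ((a+z)*(y+(8*a))) -> (((a+z)*y)+((a+z)*(8*a)))
Apply FACTOR at root (target: (((a+z)*y)+((a+z)*(8*a)))): (((a+z)*y)+((a+z)*(8*a))) -> ((a+z)*(y+(8*a)))
Apply DISTRIBUTE at root (target: ((a+z)*(y+(8*a)))): ((a+z)*(y+(8*a))) -> (((a+z)*y)+((a+z)*(8*a)))
Apply DISTRIBUTE at L (target: ((a+z)*y)): (((a+z)*y)+((a+z)*(8*a))) -> (((a*y)+(z*y))+((a+z)*(8*a)))
Apply DISTRIBUTE at R (target: ((a+z)*(8*a))): (((a*y)+(z*y))+((a+z)*(8*a))) -> (((a*y)+(z*y))+((a*(8*a))+(z*(8*a))))

Answer: (((a*y)+(z*y))+((a*(8*a))+(z*(8*a))))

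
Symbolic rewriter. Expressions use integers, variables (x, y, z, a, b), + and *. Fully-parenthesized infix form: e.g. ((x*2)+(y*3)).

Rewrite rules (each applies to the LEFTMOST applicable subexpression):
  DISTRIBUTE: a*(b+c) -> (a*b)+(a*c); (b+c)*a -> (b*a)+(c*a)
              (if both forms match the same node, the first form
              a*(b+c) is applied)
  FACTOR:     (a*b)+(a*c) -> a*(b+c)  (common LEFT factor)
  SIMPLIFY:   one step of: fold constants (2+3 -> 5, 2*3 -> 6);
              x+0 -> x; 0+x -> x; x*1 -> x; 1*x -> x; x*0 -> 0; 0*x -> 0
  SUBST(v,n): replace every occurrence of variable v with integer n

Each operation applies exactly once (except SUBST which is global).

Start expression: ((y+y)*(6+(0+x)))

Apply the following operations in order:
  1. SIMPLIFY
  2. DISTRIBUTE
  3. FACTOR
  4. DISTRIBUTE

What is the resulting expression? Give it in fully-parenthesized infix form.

Answer: (((y+y)*6)+((y+y)*x))

Derivation:
Start: ((y+y)*(6+(0+x)))
Apply SIMPLIFY at RR (target: (0+x)): ((y+y)*(6+(0+x))) -> ((y+y)*(6+x))
Apply DISTRIBUTE at root (target: ((y+y)*(6+x))): ((y+y)*(6+x)) -> (((y+y)*6)+((y+y)*x))
Apply FACTOR at root (target: (((y+y)*6)+((y+y)*x))): (((y+y)*6)+((y+y)*x)) -> ((y+y)*(6+x))
Apply DISTRIBUTE at root (target: ((y+y)*(6+x))): ((y+y)*(6+x)) -> (((y+y)*6)+((y+y)*x))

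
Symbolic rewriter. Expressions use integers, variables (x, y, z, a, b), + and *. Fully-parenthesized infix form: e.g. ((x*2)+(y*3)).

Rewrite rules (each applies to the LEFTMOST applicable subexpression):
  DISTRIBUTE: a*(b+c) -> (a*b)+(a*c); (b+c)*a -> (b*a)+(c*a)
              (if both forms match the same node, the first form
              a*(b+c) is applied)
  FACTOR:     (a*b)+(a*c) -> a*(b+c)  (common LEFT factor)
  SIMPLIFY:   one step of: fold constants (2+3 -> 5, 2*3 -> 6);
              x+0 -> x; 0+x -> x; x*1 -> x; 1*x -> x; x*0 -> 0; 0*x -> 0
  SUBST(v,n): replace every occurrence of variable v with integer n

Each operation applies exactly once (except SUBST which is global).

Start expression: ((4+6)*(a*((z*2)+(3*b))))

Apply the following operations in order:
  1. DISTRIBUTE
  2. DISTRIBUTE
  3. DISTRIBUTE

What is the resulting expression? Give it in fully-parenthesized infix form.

Start: ((4+6)*(a*((z*2)+(3*b))))
Apply DISTRIBUTE at root (target: ((4+6)*(a*((z*2)+(3*b))))): ((4+6)*(a*((z*2)+(3*b)))) -> ((4*(a*((z*2)+(3*b))))+(6*(a*((z*2)+(3*b)))))
Apply DISTRIBUTE at LR (target: (a*((z*2)+(3*b)))): ((4*(a*((z*2)+(3*b))))+(6*(a*((z*2)+(3*b))))) -> ((4*((a*(z*2))+(a*(3*b))))+(6*(a*((z*2)+(3*b)))))
Apply DISTRIBUTE at L (target: (4*((a*(z*2))+(a*(3*b))))): ((4*((a*(z*2))+(a*(3*b))))+(6*(a*((z*2)+(3*b))))) -> (((4*(a*(z*2)))+(4*(a*(3*b))))+(6*(a*((z*2)+(3*b)))))

Answer: (((4*(a*(z*2)))+(4*(a*(3*b))))+(6*(a*((z*2)+(3*b)))))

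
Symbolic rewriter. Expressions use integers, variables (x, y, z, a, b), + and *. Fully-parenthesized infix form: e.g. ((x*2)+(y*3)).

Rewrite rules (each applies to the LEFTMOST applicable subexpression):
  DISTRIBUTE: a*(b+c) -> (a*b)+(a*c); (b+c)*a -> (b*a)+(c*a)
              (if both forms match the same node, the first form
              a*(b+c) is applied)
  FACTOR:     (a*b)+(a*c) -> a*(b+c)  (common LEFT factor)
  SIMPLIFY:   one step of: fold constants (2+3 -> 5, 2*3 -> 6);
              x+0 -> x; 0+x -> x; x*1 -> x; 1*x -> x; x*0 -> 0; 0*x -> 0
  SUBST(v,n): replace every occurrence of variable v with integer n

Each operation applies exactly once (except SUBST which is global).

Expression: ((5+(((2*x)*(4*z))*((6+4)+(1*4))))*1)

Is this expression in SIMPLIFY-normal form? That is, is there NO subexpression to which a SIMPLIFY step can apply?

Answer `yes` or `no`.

Expression: ((5+(((2*x)*(4*z))*((6+4)+(1*4))))*1)
Scanning for simplifiable subexpressions (pre-order)...
  at root: ((5+(((2*x)*(4*z))*((6+4)+(1*4))))*1) (SIMPLIFIABLE)
  at L: (5+(((2*x)*(4*z))*((6+4)+(1*4)))) (not simplifiable)
  at LR: (((2*x)*(4*z))*((6+4)+(1*4))) (not simplifiable)
  at LRL: ((2*x)*(4*z)) (not simplifiable)
  at LRLL: (2*x) (not simplifiable)
  at LRLR: (4*z) (not simplifiable)
  at LRR: ((6+4)+(1*4)) (not simplifiable)
  at LRRL: (6+4) (SIMPLIFIABLE)
  at LRRR: (1*4) (SIMPLIFIABLE)
Found simplifiable subexpr at path root: ((5+(((2*x)*(4*z))*((6+4)+(1*4))))*1)
One SIMPLIFY step would give: (5+(((2*x)*(4*z))*((6+4)+(1*4))))
-> NOT in normal form.

Answer: no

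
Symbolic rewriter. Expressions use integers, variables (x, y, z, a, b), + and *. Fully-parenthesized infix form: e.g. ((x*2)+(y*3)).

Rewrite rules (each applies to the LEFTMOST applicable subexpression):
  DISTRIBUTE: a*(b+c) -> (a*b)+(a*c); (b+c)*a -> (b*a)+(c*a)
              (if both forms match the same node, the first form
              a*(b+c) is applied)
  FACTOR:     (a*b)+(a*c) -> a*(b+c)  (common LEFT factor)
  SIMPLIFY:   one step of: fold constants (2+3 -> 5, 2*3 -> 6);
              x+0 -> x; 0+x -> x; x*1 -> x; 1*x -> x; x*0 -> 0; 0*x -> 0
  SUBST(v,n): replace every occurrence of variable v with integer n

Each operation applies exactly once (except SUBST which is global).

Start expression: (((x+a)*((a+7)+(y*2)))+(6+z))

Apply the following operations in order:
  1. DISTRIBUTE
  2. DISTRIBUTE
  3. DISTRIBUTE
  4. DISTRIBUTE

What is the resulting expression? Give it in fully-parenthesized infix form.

Answer: (((((x*a)+(a*a))+((x*7)+(a*7)))+((x+a)*(y*2)))+(6+z))

Derivation:
Start: (((x+a)*((a+7)+(y*2)))+(6+z))
Apply DISTRIBUTE at L (target: ((x+a)*((a+7)+(y*2)))): (((x+a)*((a+7)+(y*2)))+(6+z)) -> ((((x+a)*(a+7))+((x+a)*(y*2)))+(6+z))
Apply DISTRIBUTE at LL (target: ((x+a)*(a+7))): ((((x+a)*(a+7))+((x+a)*(y*2)))+(6+z)) -> (((((x+a)*a)+((x+a)*7))+((x+a)*(y*2)))+(6+z))
Apply DISTRIBUTE at LLL (target: ((x+a)*a)): (((((x+a)*a)+((x+a)*7))+((x+a)*(y*2)))+(6+z)) -> (((((x*a)+(a*a))+((x+a)*7))+((x+a)*(y*2)))+(6+z))
Apply DISTRIBUTE at LLR (target: ((x+a)*7)): (((((x*a)+(a*a))+((x+a)*7))+((x+a)*(y*2)))+(6+z)) -> (((((x*a)+(a*a))+((x*7)+(a*7)))+((x+a)*(y*2)))+(6+z))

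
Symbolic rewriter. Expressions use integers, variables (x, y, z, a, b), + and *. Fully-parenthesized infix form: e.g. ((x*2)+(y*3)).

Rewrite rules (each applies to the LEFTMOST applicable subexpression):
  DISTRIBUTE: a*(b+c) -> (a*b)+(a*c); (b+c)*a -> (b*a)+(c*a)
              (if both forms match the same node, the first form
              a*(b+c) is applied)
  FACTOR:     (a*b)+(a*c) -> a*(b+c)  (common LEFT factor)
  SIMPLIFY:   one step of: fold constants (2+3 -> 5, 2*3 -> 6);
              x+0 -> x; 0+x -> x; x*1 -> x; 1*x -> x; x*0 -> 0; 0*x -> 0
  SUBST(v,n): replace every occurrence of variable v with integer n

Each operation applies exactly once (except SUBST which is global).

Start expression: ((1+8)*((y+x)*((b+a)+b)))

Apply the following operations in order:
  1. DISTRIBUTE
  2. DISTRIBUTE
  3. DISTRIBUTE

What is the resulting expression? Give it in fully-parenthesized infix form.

Start: ((1+8)*((y+x)*((b+a)+b)))
Apply DISTRIBUTE at root (target: ((1+8)*((y+x)*((b+a)+b)))): ((1+8)*((y+x)*((b+a)+b))) -> ((1*((y+x)*((b+a)+b)))+(8*((y+x)*((b+a)+b))))
Apply DISTRIBUTE at LR (target: ((y+x)*((b+a)+b))): ((1*((y+x)*((b+a)+b)))+(8*((y+x)*((b+a)+b)))) -> ((1*(((y+x)*(b+a))+((y+x)*b)))+(8*((y+x)*((b+a)+b))))
Apply DISTRIBUTE at L (target: (1*(((y+x)*(b+a))+((y+x)*b)))): ((1*(((y+x)*(b+a))+((y+x)*b)))+(8*((y+x)*((b+a)+b)))) -> (((1*((y+x)*(b+a)))+(1*((y+x)*b)))+(8*((y+x)*((b+a)+b))))

Answer: (((1*((y+x)*(b+a)))+(1*((y+x)*b)))+(8*((y+x)*((b+a)+b))))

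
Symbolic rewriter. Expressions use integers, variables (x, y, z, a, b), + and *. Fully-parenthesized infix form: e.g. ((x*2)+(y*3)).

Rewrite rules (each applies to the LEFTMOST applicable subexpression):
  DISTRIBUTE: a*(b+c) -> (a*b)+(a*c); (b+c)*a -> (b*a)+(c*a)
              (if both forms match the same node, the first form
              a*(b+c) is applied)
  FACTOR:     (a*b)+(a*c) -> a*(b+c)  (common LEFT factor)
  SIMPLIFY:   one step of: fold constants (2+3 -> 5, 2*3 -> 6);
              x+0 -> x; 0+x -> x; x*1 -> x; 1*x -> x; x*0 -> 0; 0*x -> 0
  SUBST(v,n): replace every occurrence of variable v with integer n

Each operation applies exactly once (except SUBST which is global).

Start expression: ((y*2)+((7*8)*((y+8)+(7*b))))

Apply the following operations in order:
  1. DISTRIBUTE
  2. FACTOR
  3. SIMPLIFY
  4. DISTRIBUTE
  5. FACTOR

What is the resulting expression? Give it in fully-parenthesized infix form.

Answer: ((y*2)+(56*((y+8)+(7*b))))

Derivation:
Start: ((y*2)+((7*8)*((y+8)+(7*b))))
Apply DISTRIBUTE at R (target: ((7*8)*((y+8)+(7*b)))): ((y*2)+((7*8)*((y+8)+(7*b)))) -> ((y*2)+(((7*8)*(y+8))+((7*8)*(7*b))))
Apply FACTOR at R (target: (((7*8)*(y+8))+((7*8)*(7*b)))): ((y*2)+(((7*8)*(y+8))+((7*8)*(7*b)))) -> ((y*2)+((7*8)*((y+8)+(7*b))))
Apply SIMPLIFY at RL (target: (7*8)): ((y*2)+((7*8)*((y+8)+(7*b)))) -> ((y*2)+(56*((y+8)+(7*b))))
Apply DISTRIBUTE at R (target: (56*((y+8)+(7*b)))): ((y*2)+(56*((y+8)+(7*b)))) -> ((y*2)+((56*(y+8))+(56*(7*b))))
Apply FACTOR at R (target: ((56*(y+8))+(56*(7*b)))): ((y*2)+((56*(y+8))+(56*(7*b)))) -> ((y*2)+(56*((y+8)+(7*b))))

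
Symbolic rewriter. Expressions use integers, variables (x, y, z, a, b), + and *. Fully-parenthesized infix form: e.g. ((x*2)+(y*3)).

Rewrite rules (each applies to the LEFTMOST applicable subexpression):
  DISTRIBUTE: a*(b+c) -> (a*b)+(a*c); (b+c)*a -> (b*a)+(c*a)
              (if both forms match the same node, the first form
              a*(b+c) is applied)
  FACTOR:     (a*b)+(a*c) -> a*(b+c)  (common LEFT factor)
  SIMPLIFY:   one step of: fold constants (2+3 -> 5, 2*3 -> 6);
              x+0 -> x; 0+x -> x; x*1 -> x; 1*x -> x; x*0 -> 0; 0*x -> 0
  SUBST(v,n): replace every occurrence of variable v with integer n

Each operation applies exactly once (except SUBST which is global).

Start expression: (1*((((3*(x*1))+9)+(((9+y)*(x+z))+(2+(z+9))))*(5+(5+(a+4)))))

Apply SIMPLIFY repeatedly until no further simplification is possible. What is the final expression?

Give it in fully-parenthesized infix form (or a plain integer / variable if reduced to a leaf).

Start: (1*((((3*(x*1))+9)+(((9+y)*(x+z))+(2+(z+9))))*(5+(5+(a+4)))))
Step 1: at root: (1*((((3*(x*1))+9)+(((9+y)*(x+z))+(2+(z+9))))*(5+(5+(a+4))))) -> ((((3*(x*1))+9)+(((9+y)*(x+z))+(2+(z+9))))*(5+(5+(a+4)))); overall: (1*((((3*(x*1))+9)+(((9+y)*(x+z))+(2+(z+9))))*(5+(5+(a+4))))) -> ((((3*(x*1))+9)+(((9+y)*(x+z))+(2+(z+9))))*(5+(5+(a+4))))
Step 2: at LLLR: (x*1) -> x; overall: ((((3*(x*1))+9)+(((9+y)*(x+z))+(2+(z+9))))*(5+(5+(a+4)))) -> ((((3*x)+9)+(((9+y)*(x+z))+(2+(z+9))))*(5+(5+(a+4))))
Fixed point: ((((3*x)+9)+(((9+y)*(x+z))+(2+(z+9))))*(5+(5+(a+4))))

Answer: ((((3*x)+9)+(((9+y)*(x+z))+(2+(z+9))))*(5+(5+(a+4))))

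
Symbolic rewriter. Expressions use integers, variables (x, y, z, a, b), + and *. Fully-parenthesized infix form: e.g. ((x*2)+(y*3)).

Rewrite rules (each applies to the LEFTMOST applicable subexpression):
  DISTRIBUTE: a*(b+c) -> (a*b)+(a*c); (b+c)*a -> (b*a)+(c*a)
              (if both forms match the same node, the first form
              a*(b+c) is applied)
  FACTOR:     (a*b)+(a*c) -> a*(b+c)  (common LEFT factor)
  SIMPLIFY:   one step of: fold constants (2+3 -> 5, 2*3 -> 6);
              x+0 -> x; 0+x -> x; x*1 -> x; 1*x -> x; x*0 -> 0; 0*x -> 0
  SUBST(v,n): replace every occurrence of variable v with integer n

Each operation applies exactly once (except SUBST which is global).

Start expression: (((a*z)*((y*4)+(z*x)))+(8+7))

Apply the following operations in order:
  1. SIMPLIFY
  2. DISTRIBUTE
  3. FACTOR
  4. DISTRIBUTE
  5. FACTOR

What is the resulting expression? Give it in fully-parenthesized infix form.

Answer: (((a*z)*((y*4)+(z*x)))+15)

Derivation:
Start: (((a*z)*((y*4)+(z*x)))+(8+7))
Apply SIMPLIFY at R (target: (8+7)): (((a*z)*((y*4)+(z*x)))+(8+7)) -> (((a*z)*((y*4)+(z*x)))+15)
Apply DISTRIBUTE at L (target: ((a*z)*((y*4)+(z*x)))): (((a*z)*((y*4)+(z*x)))+15) -> ((((a*z)*(y*4))+((a*z)*(z*x)))+15)
Apply FACTOR at L (target: (((a*z)*(y*4))+((a*z)*(z*x)))): ((((a*z)*(y*4))+((a*z)*(z*x)))+15) -> (((a*z)*((y*4)+(z*x)))+15)
Apply DISTRIBUTE at L (target: ((a*z)*((y*4)+(z*x)))): (((a*z)*((y*4)+(z*x)))+15) -> ((((a*z)*(y*4))+((a*z)*(z*x)))+15)
Apply FACTOR at L (target: (((a*z)*(y*4))+((a*z)*(z*x)))): ((((a*z)*(y*4))+((a*z)*(z*x)))+15) -> (((a*z)*((y*4)+(z*x)))+15)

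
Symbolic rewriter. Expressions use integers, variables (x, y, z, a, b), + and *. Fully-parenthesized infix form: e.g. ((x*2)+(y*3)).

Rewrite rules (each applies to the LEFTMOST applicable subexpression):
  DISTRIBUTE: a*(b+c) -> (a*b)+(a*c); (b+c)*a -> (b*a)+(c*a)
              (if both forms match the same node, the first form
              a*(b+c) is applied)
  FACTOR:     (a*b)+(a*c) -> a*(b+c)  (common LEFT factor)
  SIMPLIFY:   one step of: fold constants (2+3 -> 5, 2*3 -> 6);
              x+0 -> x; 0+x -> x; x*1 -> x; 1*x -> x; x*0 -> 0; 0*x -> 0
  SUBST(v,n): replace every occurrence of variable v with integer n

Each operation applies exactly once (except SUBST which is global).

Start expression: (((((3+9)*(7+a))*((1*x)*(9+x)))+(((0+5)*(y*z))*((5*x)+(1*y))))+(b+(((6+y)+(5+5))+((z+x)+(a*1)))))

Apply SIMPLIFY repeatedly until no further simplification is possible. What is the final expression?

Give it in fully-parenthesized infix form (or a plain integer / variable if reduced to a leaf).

Start: (((((3+9)*(7+a))*((1*x)*(9+x)))+(((0+5)*(y*z))*((5*x)+(1*y))))+(b+(((6+y)+(5+5))+((z+x)+(a*1)))))
Step 1: at LLLL: (3+9) -> 12; overall: (((((3+9)*(7+a))*((1*x)*(9+x)))+(((0+5)*(y*z))*((5*x)+(1*y))))+(b+(((6+y)+(5+5))+((z+x)+(a*1))))) -> ((((12*(7+a))*((1*x)*(9+x)))+(((0+5)*(y*z))*((5*x)+(1*y))))+(b+(((6+y)+(5+5))+((z+x)+(a*1)))))
Step 2: at LLRL: (1*x) -> x; overall: ((((12*(7+a))*((1*x)*(9+x)))+(((0+5)*(y*z))*((5*x)+(1*y))))+(b+(((6+y)+(5+5))+((z+x)+(a*1))))) -> ((((12*(7+a))*(x*(9+x)))+(((0+5)*(y*z))*((5*x)+(1*y))))+(b+(((6+y)+(5+5))+((z+x)+(a*1)))))
Step 3: at LRLL: (0+5) -> 5; overall: ((((12*(7+a))*(x*(9+x)))+(((0+5)*(y*z))*((5*x)+(1*y))))+(b+(((6+y)+(5+5))+((z+x)+(a*1))))) -> ((((12*(7+a))*(x*(9+x)))+((5*(y*z))*((5*x)+(1*y))))+(b+(((6+y)+(5+5))+((z+x)+(a*1)))))
Step 4: at LRRR: (1*y) -> y; overall: ((((12*(7+a))*(x*(9+x)))+((5*(y*z))*((5*x)+(1*y))))+(b+(((6+y)+(5+5))+((z+x)+(a*1))))) -> ((((12*(7+a))*(x*(9+x)))+((5*(y*z))*((5*x)+y)))+(b+(((6+y)+(5+5))+((z+x)+(a*1)))))
Step 5: at RRLR: (5+5) -> 10; overall: ((((12*(7+a))*(x*(9+x)))+((5*(y*z))*((5*x)+y)))+(b+(((6+y)+(5+5))+((z+x)+(a*1))))) -> ((((12*(7+a))*(x*(9+x)))+((5*(y*z))*((5*x)+y)))+(b+(((6+y)+10)+((z+x)+(a*1)))))
Step 6: at RRRR: (a*1) -> a; overall: ((((12*(7+a))*(x*(9+x)))+((5*(y*z))*((5*x)+y)))+(b+(((6+y)+10)+((z+x)+(a*1))))) -> ((((12*(7+a))*(x*(9+x)))+((5*(y*z))*((5*x)+y)))+(b+(((6+y)+10)+((z+x)+a))))
Fixed point: ((((12*(7+a))*(x*(9+x)))+((5*(y*z))*((5*x)+y)))+(b+(((6+y)+10)+((z+x)+a))))

Answer: ((((12*(7+a))*(x*(9+x)))+((5*(y*z))*((5*x)+y)))+(b+(((6+y)+10)+((z+x)+a))))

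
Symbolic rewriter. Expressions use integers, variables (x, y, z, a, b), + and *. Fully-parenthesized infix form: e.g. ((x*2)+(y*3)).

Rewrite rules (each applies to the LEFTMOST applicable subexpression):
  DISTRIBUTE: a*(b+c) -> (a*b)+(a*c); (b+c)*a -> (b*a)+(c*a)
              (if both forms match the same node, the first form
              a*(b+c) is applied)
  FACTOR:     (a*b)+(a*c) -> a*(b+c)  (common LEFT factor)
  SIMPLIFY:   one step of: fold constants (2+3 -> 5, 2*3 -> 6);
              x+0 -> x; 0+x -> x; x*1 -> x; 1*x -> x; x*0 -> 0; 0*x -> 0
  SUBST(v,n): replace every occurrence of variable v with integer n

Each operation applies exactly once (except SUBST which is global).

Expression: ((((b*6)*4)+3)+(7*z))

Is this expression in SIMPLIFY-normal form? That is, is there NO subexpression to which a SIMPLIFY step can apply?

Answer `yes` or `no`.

Answer: yes

Derivation:
Expression: ((((b*6)*4)+3)+(7*z))
Scanning for simplifiable subexpressions (pre-order)...
  at root: ((((b*6)*4)+3)+(7*z)) (not simplifiable)
  at L: (((b*6)*4)+3) (not simplifiable)
  at LL: ((b*6)*4) (not simplifiable)
  at LLL: (b*6) (not simplifiable)
  at R: (7*z) (not simplifiable)
Result: no simplifiable subexpression found -> normal form.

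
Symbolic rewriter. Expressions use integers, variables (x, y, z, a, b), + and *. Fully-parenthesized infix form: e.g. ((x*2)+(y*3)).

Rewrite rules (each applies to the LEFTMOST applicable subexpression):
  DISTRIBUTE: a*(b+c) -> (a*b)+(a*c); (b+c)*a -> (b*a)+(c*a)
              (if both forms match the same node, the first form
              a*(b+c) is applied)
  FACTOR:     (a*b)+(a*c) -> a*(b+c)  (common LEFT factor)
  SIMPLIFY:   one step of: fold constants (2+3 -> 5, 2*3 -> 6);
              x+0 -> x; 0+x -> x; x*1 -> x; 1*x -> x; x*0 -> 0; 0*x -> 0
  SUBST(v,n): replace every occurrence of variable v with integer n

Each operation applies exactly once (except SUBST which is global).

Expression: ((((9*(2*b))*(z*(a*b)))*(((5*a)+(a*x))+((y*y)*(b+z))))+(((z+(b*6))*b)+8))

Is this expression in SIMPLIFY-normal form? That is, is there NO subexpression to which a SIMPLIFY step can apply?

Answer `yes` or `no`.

Answer: yes

Derivation:
Expression: ((((9*(2*b))*(z*(a*b)))*(((5*a)+(a*x))+((y*y)*(b+z))))+(((z+(b*6))*b)+8))
Scanning for simplifiable subexpressions (pre-order)...
  at root: ((((9*(2*b))*(z*(a*b)))*(((5*a)+(a*x))+((y*y)*(b+z))))+(((z+(b*6))*b)+8)) (not simplifiable)
  at L: (((9*(2*b))*(z*(a*b)))*(((5*a)+(a*x))+((y*y)*(b+z)))) (not simplifiable)
  at LL: ((9*(2*b))*(z*(a*b))) (not simplifiable)
  at LLL: (9*(2*b)) (not simplifiable)
  at LLLR: (2*b) (not simplifiable)
  at LLR: (z*(a*b)) (not simplifiable)
  at LLRR: (a*b) (not simplifiable)
  at LR: (((5*a)+(a*x))+((y*y)*(b+z))) (not simplifiable)
  at LRL: ((5*a)+(a*x)) (not simplifiable)
  at LRLL: (5*a) (not simplifiable)
  at LRLR: (a*x) (not simplifiable)
  at LRR: ((y*y)*(b+z)) (not simplifiable)
  at LRRL: (y*y) (not simplifiable)
  at LRRR: (b+z) (not simplifiable)
  at R: (((z+(b*6))*b)+8) (not simplifiable)
  at RL: ((z+(b*6))*b) (not simplifiable)
  at RLL: (z+(b*6)) (not simplifiable)
  at RLLR: (b*6) (not simplifiable)
Result: no simplifiable subexpression found -> normal form.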